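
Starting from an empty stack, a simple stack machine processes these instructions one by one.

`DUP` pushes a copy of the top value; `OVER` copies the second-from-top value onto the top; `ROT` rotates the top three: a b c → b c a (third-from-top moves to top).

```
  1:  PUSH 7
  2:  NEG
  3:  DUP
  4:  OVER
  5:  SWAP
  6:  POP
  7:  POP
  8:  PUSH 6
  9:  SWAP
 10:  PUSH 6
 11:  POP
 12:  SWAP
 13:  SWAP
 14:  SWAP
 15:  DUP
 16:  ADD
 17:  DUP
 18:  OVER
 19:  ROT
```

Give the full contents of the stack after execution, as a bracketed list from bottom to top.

[-7, 12, 12, 12]

PUSH 7 -> [7]
NEG    -> [-7]
DUP    -> [-7, -7]
OVER   -> [-7, -7, -7]
SWAP   -> [-7, -7, -7]
POP    -> [-7, -7]
POP    -> [-7]
PUSH 6 -> [-7, 6]
SWAP   -> [6, -7]
PUSH 6 -> [6, -7, 6]
POP    -> [6, -7]
SWAP   -> [-7, 6]
SWAP   -> [6, -7]
SWAP   -> [-7, 6]
DUP    -> [-7, 6, 6]
ADD    -> [-7, 12]
DUP    -> [-7, 12, 12]
OVER   -> [-7, 12, 12, 12]
ROT    -> [-7, 12, 12, 12]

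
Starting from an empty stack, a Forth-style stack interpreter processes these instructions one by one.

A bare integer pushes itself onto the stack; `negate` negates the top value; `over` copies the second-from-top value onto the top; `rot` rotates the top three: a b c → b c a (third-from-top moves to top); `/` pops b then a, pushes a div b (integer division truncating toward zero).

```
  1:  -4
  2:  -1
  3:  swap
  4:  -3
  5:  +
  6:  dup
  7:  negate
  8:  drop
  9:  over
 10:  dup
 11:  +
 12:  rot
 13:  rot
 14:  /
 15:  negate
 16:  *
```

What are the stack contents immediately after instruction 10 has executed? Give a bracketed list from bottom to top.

-4     -> [-4]
-1     -> [-4, -1]
swap   -> [-1, -4]
-3     -> [-1, -4, -3]
+      -> [-1, -7]
dup    -> [-1, -7, -7]
negate -> [-1, -7, 7]
drop   -> [-1, -7]
over   -> [-1, -7, -1]
dup    -> [-1, -7, -1, -1]

[-1, -7, -1, -1]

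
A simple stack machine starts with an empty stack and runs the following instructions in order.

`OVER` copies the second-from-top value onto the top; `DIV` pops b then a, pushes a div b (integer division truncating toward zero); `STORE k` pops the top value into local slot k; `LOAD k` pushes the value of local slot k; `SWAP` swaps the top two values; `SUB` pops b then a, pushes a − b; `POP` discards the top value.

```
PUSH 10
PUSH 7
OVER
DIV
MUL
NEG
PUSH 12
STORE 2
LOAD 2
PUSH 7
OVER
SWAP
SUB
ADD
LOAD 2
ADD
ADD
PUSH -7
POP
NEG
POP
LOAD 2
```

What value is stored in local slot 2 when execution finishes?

12

PUSH 10  10
PUSH 7   10 7
OVER     10 7 10
DIV      10 0
MUL      0
NEG      0
PUSH 12  0 12
STORE 2  0
LOAD 2   0 12
PUSH 7   0 12 7
OVER     0 12 7 12
SWAP     0 12 12 7
SUB      0 12 5
ADD      0 17
LOAD 2   0 17 12
ADD      0 29
ADD      29
PUSH -7  29 -7
POP      29
NEG      -29
POP      (empty)
LOAD 2   12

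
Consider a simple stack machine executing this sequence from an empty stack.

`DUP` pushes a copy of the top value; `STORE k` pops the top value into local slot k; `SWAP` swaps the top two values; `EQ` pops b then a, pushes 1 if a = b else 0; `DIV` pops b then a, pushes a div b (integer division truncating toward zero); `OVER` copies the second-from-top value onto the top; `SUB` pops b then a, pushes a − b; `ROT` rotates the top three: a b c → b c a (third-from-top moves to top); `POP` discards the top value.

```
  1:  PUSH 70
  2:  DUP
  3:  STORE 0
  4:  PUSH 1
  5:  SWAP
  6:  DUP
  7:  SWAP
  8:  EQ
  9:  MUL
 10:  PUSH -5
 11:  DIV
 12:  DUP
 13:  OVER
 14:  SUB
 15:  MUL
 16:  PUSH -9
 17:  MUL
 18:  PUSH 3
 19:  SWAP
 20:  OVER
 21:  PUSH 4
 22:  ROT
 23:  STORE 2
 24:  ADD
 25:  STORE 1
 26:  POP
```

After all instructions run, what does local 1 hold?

PUSH 70 : [70]
DUP     : [70, 70]
STORE 0 : [70]
PUSH 1  : [70, 1]
SWAP    : [1, 70]
DUP     : [1, 70, 70]
SWAP    : [1, 70, 70]
EQ      : [1, 1]
MUL     : [1]
PUSH -5 : [1, -5]
DIV     : [0]
DUP     : [0, 0]
OVER    : [0, 0, 0]
SUB     : [0, 0]
MUL     : [0]
PUSH -9 : [0, -9]
MUL     : [0]
PUSH 3  : [0, 3]
SWAP    : [3, 0]
OVER    : [3, 0, 3]
PUSH 4  : [3, 0, 3, 4]
ROT     : [3, 3, 4, 0]
STORE 2 : [3, 3, 4]
ADD     : [3, 7]
STORE 1 : [3]
POP     : []

7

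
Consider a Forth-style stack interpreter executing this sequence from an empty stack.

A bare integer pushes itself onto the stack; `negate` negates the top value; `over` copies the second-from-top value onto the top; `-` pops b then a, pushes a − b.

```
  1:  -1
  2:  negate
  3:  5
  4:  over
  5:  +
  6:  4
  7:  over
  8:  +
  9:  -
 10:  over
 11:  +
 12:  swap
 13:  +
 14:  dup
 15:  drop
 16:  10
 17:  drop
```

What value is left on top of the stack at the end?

-1     : [-1]
negate : [1]
5      : [1, 5]
over   : [1, 5, 1]
+      : [1, 6]
4      : [1, 6, 4]
over   : [1, 6, 4, 6]
+      : [1, 6, 10]
-      : [1, -4]
over   : [1, -4, 1]
+      : [1, -3]
swap   : [-3, 1]
+      : [-2]
dup    : [-2, -2]
drop   : [-2]
10     : [-2, 10]
drop   : [-2]

-2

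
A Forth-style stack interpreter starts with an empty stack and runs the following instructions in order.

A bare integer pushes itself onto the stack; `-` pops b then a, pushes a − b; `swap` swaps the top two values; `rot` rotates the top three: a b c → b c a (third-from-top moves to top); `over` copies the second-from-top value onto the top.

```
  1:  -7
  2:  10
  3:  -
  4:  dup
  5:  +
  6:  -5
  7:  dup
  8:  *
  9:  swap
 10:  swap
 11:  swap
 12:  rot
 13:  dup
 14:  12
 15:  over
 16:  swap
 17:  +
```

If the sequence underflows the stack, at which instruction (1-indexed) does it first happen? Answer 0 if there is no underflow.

-7   -> [-7]
10   -> [-7, 10]
-    -> [-17]
dup  -> [-17, -17]
+    -> [-34]
-5   -> [-34, -5]
dup  -> [-34, -5, -5]
*    -> [-34, 25]
swap -> [25, -34]
swap -> [-34, 25]
swap -> [25, -34]
rot  — needs 3 operands, stack has 2 → underflow

12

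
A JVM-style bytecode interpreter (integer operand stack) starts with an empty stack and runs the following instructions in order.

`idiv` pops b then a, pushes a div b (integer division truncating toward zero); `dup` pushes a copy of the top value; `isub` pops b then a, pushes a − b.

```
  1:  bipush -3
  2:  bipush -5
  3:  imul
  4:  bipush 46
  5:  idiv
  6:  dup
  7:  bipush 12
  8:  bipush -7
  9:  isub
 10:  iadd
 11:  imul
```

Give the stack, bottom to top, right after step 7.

bipush -3 : [-3]
bipush -5 : [-3, -5]
imul      : [15]
bipush 46 : [15, 46]
idiv      : [0]
dup       : [0, 0]
bipush 12 : [0, 0, 12]

[0, 0, 12]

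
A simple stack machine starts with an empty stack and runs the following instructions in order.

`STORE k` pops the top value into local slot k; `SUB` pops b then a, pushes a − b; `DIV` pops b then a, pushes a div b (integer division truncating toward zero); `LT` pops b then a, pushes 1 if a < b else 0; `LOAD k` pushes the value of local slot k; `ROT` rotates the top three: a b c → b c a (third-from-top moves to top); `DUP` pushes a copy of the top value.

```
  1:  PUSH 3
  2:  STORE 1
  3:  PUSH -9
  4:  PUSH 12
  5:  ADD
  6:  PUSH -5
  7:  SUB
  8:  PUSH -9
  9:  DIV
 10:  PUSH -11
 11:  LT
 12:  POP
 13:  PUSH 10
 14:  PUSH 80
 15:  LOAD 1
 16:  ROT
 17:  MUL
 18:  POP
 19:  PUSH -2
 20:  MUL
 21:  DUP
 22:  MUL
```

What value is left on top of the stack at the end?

PUSH 3   → [3]
STORE 1  → []
PUSH -9  → [-9]
PUSH 12  → [-9, 12]
ADD      → [3]
PUSH -5  → [3, -5]
SUB      → [8]
PUSH -9  → [8, -9]
DIV      → [0]
PUSH -11 → [0, -11]
LT       → [0]
POP      → []
PUSH 10  → [10]
PUSH 80  → [10, 80]
LOAD 1   → [10, 80, 3]
ROT      → [80, 3, 10]
MUL      → [80, 30]
POP      → [80]
PUSH -2  → [80, -2]
MUL      → [-160]
DUP      → [-160, -160]
MUL      → [25600]

25600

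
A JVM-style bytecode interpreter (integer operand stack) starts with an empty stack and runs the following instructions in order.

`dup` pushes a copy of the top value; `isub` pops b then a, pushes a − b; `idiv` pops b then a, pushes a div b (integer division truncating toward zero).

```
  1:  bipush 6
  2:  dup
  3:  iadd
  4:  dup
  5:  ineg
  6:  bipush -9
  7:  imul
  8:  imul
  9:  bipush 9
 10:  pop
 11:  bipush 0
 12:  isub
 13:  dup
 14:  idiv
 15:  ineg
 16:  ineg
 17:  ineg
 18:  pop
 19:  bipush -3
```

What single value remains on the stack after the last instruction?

-3

bipush 6  -> 6
dup       -> 6 6
iadd      -> 12
dup       -> 12 12
ineg      -> 12 -12
bipush -9 -> 12 -12 -9
imul      -> 12 108
imul      -> 1296
bipush 9  -> 1296 9
pop       -> 1296
bipush 0  -> 1296 0
isub      -> 1296
dup       -> 1296 1296
idiv      -> 1
ineg      -> -1
ineg      -> 1
ineg      -> -1
pop       -> (empty)
bipush -3 -> -3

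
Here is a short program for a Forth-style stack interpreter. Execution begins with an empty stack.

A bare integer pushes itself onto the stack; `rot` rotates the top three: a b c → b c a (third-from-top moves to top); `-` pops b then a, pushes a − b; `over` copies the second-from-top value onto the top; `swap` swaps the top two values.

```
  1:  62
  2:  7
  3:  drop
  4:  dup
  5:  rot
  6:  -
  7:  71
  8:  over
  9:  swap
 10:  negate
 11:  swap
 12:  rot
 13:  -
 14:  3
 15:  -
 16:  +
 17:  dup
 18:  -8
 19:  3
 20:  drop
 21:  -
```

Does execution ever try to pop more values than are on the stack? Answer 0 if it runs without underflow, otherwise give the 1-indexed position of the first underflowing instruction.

5

62   -> 62
7    -> 62 7
drop -> 62
dup  -> 62 62
rot  — needs 3 operands, stack has 2 → underflow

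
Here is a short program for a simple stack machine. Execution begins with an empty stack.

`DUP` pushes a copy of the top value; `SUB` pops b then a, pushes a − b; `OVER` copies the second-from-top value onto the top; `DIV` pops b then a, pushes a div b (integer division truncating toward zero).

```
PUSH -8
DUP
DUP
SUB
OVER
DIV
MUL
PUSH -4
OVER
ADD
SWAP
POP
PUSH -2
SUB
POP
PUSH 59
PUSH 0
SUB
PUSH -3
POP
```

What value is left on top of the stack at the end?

PUSH -8 → [-8]
DUP     → [-8, -8]
DUP     → [-8, -8, -8]
SUB     → [-8, 0]
OVER    → [-8, 0, -8]
DIV     → [-8, 0]
MUL     → [0]
PUSH -4 → [0, -4]
OVER    → [0, -4, 0]
ADD     → [0, -4]
SWAP    → [-4, 0]
POP     → [-4]
PUSH -2 → [-4, -2]
SUB     → [-2]
POP     → []
PUSH 59 → [59]
PUSH 0  → [59, 0]
SUB     → [59]
PUSH -3 → [59, -3]
POP     → [59]

59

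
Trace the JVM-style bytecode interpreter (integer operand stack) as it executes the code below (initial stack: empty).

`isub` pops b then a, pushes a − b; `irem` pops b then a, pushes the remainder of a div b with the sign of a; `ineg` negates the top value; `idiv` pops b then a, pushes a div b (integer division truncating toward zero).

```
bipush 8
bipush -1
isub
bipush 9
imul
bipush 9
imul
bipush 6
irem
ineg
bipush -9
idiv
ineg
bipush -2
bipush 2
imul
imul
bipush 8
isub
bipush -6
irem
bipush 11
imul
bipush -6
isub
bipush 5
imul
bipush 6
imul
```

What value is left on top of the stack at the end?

-480

bipush 8  -> 8
bipush -1 -> 8 -1
isub      -> 9
bipush 9  -> 9 9
imul      -> 81
bipush 9  -> 81 9
imul      -> 729
bipush 6  -> 729 6
irem      -> 3
ineg      -> -3
bipush -9 -> -3 -9
idiv      -> 0
ineg      -> 0
bipush -2 -> 0 -2
bipush 2  -> 0 -2 2
imul      -> 0 -4
imul      -> 0
bipush 8  -> 0 8
isub      -> -8
bipush -6 -> -8 -6
irem      -> -2
bipush 11 -> -2 11
imul      -> -22
bipush -6 -> -22 -6
isub      -> -16
bipush 5  -> -16 5
imul      -> -80
bipush 6  -> -80 6
imul      -> -480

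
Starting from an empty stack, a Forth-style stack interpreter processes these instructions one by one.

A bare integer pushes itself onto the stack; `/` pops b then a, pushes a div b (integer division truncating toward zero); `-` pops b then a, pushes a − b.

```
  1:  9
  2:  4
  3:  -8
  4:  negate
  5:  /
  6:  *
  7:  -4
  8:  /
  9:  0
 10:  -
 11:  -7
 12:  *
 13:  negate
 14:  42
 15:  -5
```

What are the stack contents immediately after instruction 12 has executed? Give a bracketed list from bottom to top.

[0]

9      -> [9]
4      -> [9, 4]
-8     -> [9, 4, -8]
negate -> [9, 4, 8]
/      -> [9, 0]
*      -> [0]
-4     -> [0, -4]
/      -> [0]
0      -> [0, 0]
-      -> [0]
-7     -> [0, -7]
*      -> [0]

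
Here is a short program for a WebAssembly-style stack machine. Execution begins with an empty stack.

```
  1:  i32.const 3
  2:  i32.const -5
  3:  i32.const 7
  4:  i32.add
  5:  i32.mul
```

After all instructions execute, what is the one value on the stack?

6

i32.const 3  -> 3
i32.const -5 -> 3 -5
i32.const 7  -> 3 -5 7
i32.add      -> 3 2
i32.mul      -> 6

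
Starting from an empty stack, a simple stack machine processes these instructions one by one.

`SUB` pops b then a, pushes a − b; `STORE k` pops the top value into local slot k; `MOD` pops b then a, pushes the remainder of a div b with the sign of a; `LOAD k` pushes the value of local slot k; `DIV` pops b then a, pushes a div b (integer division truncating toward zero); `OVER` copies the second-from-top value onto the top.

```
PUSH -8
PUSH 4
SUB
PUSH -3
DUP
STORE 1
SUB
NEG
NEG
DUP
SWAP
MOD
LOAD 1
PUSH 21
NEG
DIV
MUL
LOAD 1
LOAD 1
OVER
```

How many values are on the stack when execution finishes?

4

PUSH -8 → -8
PUSH 4  → -8 4
SUB     → -12
PUSH -3 → -12 -3
DUP     → -12 -3 -3
STORE 1 → -12 -3
SUB     → -9
NEG     → 9
NEG     → -9
DUP     → -9 -9
SWAP    → -9 -9
MOD     → 0
LOAD 1  → 0 -3
PUSH 21 → 0 -3 21
NEG     → 0 -3 -21
DIV     → 0 0
MUL     → 0
LOAD 1  → 0 -3
LOAD 1  → 0 -3 -3
OVER    → 0 -3 -3 -3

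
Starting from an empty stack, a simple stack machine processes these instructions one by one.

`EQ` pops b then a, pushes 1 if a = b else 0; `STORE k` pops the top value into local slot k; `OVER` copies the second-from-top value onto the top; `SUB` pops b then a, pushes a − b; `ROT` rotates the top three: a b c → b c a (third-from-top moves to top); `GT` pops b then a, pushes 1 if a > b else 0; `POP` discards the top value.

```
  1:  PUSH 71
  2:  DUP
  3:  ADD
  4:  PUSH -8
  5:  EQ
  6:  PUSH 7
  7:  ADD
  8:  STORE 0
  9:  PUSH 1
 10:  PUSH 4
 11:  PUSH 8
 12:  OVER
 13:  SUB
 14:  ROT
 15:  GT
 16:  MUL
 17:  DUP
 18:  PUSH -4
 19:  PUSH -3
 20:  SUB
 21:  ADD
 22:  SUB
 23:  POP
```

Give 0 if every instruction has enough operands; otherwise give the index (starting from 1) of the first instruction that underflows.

PUSH 71 : 71
DUP     : 71 71
ADD     : 142
PUSH -8 : 142 -8
EQ      : 0
PUSH 7  : 0 7
ADD     : 7
STORE 0 : (empty)
PUSH 1  : 1
PUSH 4  : 1 4
PUSH 8  : 1 4 8
OVER    : 1 4 8 4
SUB     : 1 4 4
ROT     : 4 4 1
GT      : 4 1
MUL     : 4
DUP     : 4 4
PUSH -4 : 4 4 -4
PUSH -3 : 4 4 -4 -3
SUB     : 4 4 -1
ADD     : 4 3
SUB     : 1
POP     : (empty)

0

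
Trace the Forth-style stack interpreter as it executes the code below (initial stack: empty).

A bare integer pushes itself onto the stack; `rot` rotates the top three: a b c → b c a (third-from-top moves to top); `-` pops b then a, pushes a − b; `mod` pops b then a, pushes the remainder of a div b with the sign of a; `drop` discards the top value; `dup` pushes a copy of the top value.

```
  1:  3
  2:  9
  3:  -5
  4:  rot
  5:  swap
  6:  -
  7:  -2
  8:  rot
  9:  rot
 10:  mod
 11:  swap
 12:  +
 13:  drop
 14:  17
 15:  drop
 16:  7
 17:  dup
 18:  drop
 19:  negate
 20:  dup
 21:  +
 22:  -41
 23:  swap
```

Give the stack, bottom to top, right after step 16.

[7]

3    : [3]
9    : [3, 9]
-5   : [3, 9, -5]
rot  : [9, -5, 3]
swap : [9, 3, -5]
-    : [9, 8]
-2   : [9, 8, -2]
rot  : [8, -2, 9]
rot  : [-2, 9, 8]
mod  : [-2, 1]
swap : [1, -2]
+    : [-1]
drop : []
17   : [17]
drop : []
7    : [7]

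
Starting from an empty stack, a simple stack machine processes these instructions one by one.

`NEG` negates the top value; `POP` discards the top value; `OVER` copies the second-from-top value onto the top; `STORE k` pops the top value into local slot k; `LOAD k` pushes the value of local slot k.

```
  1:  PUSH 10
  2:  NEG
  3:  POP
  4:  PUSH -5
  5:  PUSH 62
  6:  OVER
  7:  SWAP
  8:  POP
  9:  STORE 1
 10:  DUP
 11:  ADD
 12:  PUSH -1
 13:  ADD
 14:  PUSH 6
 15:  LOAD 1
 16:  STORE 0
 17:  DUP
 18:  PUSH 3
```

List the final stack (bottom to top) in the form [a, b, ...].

PUSH 10  [10]
NEG      [-10]
POP      []
PUSH -5  [-5]
PUSH 62  [-5, 62]
OVER     [-5, 62, -5]
SWAP     [-5, -5, 62]
POP      [-5, -5]
STORE 1  [-5]
DUP      [-5, -5]
ADD      [-10]
PUSH -1  [-10, -1]
ADD      [-11]
PUSH 6   [-11, 6]
LOAD 1   [-11, 6, -5]
STORE 0  [-11, 6]
DUP      [-11, 6, 6]
PUSH 3   [-11, 6, 6, 3]

[-11, 6, 6, 3]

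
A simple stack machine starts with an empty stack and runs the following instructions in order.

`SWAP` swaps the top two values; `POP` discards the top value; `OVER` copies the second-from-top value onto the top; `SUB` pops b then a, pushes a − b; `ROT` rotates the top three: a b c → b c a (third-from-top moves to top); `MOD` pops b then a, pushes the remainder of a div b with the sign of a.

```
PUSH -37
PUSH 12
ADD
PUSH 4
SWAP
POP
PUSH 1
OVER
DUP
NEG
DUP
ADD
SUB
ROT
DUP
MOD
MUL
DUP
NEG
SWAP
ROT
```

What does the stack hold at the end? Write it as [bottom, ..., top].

PUSH -37  -37
PUSH 12   -37 12
ADD       -25
PUSH 4    -25 4
SWAP      4 -25
POP       4
PUSH 1    4 1
OVER      4 1 4
DUP       4 1 4 4
NEG       4 1 4 -4
DUP       4 1 4 -4 -4
ADD       4 1 4 -8
SUB       4 1 12
ROT       1 12 4
DUP       1 12 4 4
MOD       1 12 0
MUL       1 0
DUP       1 0 0
NEG       1 0 0
SWAP      1 0 0
ROT       0 0 1

[0, 0, 1]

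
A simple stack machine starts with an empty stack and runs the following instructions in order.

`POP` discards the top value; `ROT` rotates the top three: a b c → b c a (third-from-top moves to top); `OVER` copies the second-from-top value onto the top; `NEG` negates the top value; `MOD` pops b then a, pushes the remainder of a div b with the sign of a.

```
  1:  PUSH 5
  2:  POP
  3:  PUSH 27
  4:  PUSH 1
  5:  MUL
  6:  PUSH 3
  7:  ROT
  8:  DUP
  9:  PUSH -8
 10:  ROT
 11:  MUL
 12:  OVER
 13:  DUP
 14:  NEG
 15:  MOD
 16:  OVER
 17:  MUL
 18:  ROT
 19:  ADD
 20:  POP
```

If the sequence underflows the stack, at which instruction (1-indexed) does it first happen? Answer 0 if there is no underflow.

PUSH 5   [5]
POP      []
PUSH 27  [27]
PUSH 1   [27, 1]
MUL      [27]
PUSH 3   [27, 3]
ROT  — needs 3 operands, stack has 2 → underflow

7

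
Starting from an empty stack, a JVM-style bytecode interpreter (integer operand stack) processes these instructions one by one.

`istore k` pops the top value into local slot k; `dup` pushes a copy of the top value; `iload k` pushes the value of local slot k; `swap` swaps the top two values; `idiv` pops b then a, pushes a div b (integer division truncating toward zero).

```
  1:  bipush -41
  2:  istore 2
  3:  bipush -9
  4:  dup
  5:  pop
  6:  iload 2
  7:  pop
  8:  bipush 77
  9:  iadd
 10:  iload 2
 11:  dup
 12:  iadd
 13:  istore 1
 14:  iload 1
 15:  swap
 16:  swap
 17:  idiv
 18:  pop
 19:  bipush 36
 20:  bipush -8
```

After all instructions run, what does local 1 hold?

-82

bipush -41 -> -41
istore 2   -> (empty)
bipush -9  -> -9
dup        -> -9 -9
pop        -> -9
iload 2    -> -9 -41
pop        -> -9
bipush 77  -> -9 77
iadd       -> 68
iload 2    -> 68 -41
dup        -> 68 -41 -41
iadd       -> 68 -82
istore 1   -> 68
iload 1    -> 68 -82
swap       -> -82 68
swap       -> 68 -82
idiv       -> 0
pop        -> (empty)
bipush 36  -> 36
bipush -8  -> 36 -8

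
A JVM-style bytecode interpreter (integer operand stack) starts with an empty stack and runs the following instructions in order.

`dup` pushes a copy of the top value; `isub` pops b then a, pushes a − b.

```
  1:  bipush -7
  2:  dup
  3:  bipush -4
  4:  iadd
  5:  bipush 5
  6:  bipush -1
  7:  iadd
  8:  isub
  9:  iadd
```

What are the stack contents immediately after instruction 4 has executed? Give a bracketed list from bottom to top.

[-7, -11]

bipush -7 : -7
dup       : -7 -7
bipush -4 : -7 -7 -4
iadd      : -7 -11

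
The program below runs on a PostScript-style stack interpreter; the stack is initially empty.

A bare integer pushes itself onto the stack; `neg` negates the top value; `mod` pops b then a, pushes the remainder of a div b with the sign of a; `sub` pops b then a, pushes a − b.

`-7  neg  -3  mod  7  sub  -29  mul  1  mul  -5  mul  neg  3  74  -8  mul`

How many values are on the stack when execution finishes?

3

-7  : -7
neg : 7
-3  : 7 -3
mod : 1
7   : 1 7
sub : -6
-29 : -6 -29
mul : 174
1   : 174 1
mul : 174
-5  : 174 -5
mul : -870
neg : 870
3   : 870 3
74  : 870 3 74
-8  : 870 3 74 -8
mul : 870 3 -592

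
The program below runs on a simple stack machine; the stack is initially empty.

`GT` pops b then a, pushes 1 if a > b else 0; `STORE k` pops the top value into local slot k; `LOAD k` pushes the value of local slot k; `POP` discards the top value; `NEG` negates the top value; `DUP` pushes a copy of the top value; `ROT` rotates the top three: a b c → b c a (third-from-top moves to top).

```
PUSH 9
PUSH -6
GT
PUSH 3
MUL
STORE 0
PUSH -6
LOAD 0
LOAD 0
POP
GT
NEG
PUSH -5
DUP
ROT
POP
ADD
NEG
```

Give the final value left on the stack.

PUSH 9  : [9]
PUSH -6 : [9, -6]
GT      : [1]
PUSH 3  : [1, 3]
MUL     : [3]
STORE 0 : []
PUSH -6 : [-6]
LOAD 0  : [-6, 3]
LOAD 0  : [-6, 3, 3]
POP     : [-6, 3]
GT      : [0]
NEG     : [0]
PUSH -5 : [0, -5]
DUP     : [0, -5, -5]
ROT     : [-5, -5, 0]
POP     : [-5, -5]
ADD     : [-10]
NEG     : [10]

10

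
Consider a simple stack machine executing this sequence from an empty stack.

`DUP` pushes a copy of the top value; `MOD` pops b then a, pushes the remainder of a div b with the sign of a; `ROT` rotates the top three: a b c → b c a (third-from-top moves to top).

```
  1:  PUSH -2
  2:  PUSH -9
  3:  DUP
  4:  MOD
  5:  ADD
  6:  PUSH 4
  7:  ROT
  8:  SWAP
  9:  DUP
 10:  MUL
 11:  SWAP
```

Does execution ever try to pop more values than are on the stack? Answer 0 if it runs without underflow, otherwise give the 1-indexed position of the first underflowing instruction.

PUSH -2  -2
PUSH -9  -2 -9
DUP      -2 -9 -9
MOD      -2 0
ADD      -2
PUSH 4   -2 4
ROT  — needs 3 operands, stack has 2 → underflow

7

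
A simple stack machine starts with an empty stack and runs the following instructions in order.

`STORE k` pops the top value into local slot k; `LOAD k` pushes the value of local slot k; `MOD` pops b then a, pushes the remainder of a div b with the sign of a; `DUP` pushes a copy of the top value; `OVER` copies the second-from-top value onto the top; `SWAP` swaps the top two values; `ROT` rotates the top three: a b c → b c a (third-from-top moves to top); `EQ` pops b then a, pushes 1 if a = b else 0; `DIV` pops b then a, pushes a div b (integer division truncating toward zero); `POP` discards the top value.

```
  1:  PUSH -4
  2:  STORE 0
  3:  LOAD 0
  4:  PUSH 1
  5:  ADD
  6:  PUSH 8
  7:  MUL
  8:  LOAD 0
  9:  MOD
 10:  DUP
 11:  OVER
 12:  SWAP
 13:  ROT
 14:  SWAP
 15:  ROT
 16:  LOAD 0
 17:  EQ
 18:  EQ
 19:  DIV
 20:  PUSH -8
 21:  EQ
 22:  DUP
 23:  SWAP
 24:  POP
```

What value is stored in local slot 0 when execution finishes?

PUSH -4 : [-4]
STORE 0 : []
LOAD 0  : [-4]
PUSH 1  : [-4, 1]
ADD     : [-3]
PUSH 8  : [-3, 8]
MUL     : [-24]
LOAD 0  : [-24, -4]
MOD     : [0]
DUP     : [0, 0]
OVER    : [0, 0, 0]
SWAP    : [0, 0, 0]
ROT     : [0, 0, 0]
SWAP    : [0, 0, 0]
ROT     : [0, 0, 0]
LOAD 0  : [0, 0, 0, -4]
EQ      : [0, 0, 0]
EQ      : [0, 1]
DIV     : [0]
PUSH -8 : [0, -8]
EQ      : [0]
DUP     : [0, 0]
SWAP    : [0, 0]
POP     : [0]

-4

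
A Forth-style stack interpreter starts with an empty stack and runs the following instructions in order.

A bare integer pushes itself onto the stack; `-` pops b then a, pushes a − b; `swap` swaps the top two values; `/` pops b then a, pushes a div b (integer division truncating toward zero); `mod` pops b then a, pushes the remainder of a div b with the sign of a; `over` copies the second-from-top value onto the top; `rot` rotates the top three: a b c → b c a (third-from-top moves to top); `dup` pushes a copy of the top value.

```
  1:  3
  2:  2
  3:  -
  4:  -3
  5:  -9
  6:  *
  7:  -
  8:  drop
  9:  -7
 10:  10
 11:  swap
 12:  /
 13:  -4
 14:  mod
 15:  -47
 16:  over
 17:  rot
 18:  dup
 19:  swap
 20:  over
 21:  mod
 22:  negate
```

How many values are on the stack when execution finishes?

3       3
2       3 2
-       1
-3      1 -3
-9      1 -3 -9
*       1 27
-       -26
drop    (empty)
-7      -7
10      -7 10
swap    10 -7
/       -1
-4      -1 -4
mod     -1
-47     -1 -47
over    -1 -47 -1
rot     -47 -1 -1
dup     -47 -1 -1 -1
swap    -47 -1 -1 -1
over    -47 -1 -1 -1 -1
mod     -47 -1 -1 0
negate  -47 -1 -1 0

4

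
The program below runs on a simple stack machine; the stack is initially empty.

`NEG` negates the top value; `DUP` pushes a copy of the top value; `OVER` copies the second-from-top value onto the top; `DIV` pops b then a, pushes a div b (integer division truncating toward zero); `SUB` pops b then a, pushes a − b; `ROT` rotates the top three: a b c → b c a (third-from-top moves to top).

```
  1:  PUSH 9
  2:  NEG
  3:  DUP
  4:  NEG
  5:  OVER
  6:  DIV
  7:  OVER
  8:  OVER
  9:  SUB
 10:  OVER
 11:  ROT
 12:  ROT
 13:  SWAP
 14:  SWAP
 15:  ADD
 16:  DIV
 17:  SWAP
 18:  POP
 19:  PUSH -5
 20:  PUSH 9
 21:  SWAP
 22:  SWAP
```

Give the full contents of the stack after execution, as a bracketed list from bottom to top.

PUSH 9  → 9
NEG     → -9
DUP     → -9 -9
NEG     → -9 9
OVER    → -9 9 -9
DIV     → -9 -1
OVER    → -9 -1 -9
OVER    → -9 -1 -9 -1
SUB     → -9 -1 -8
OVER    → -9 -1 -8 -1
ROT     → -9 -8 -1 -1
ROT     → -9 -1 -1 -8
SWAP    → -9 -1 -8 -1
SWAP    → -9 -1 -1 -8
ADD     → -9 -1 -9
DIV     → -9 0
SWAP    → 0 -9
POP     → 0
PUSH -5 → 0 -5
PUSH 9  → 0 -5 9
SWAP    → 0 9 -5
SWAP    → 0 -5 9

[0, -5, 9]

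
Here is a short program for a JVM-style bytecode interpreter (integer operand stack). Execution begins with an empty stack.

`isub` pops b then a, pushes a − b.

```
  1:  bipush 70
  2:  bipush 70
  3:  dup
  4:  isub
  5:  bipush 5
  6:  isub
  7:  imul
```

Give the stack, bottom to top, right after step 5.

bipush 70 → 70
bipush 70 → 70 70
dup       → 70 70 70
isub      → 70 0
bipush 5  → 70 0 5

[70, 0, 5]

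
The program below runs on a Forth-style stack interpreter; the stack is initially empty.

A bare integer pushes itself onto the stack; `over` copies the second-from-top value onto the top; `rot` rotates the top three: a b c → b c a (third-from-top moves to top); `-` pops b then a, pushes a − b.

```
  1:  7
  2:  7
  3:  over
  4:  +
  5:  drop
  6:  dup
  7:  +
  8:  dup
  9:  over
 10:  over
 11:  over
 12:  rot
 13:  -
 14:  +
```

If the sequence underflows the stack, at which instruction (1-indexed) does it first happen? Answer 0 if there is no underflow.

0

7     7
7     7 7
over  7 7 7
+     7 14
drop  7
dup   7 7
+     14
dup   14 14
over  14 14 14
over  14 14 14 14
over  14 14 14 14 14
rot   14 14 14 14 14
-     14 14 14 0
+     14 14 14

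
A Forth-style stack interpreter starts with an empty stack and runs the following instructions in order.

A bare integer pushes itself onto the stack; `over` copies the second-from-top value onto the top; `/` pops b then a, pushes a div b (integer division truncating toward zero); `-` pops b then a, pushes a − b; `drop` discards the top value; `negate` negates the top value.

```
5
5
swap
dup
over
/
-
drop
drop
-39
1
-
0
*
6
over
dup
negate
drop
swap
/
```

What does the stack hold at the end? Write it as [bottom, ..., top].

5      → [5]
5      → [5, 5]
swap   → [5, 5]
dup    → [5, 5, 5]
over   → [5, 5, 5, 5]
/      → [5, 5, 1]
-      → [5, 4]
drop   → [5]
drop   → []
-39    → [-39]
1      → [-39, 1]
-      → [-40]
0      → [-40, 0]
*      → [0]
6      → [0, 6]
over   → [0, 6, 0]
dup    → [0, 6, 0, 0]
negate → [0, 6, 0, 0]
drop   → [0, 6, 0]
swap   → [0, 0, 6]
/      → [0, 0]

[0, 0]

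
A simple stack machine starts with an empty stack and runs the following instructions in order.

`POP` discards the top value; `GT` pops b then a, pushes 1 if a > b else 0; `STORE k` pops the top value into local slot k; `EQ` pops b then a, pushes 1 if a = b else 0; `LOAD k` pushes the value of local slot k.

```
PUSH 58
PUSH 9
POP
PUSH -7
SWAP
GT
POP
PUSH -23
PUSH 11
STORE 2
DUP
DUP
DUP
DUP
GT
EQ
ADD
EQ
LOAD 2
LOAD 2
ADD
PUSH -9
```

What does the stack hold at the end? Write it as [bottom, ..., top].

PUSH 58  -> [58]
PUSH 9   -> [58, 9]
POP      -> [58]
PUSH -7  -> [58, -7]
SWAP     -> [-7, 58]
GT       -> [0]
POP      -> []
PUSH -23 -> [-23]
PUSH 11  -> [-23, 11]
STORE 2  -> [-23]
DUP      -> [-23, -23]
DUP      -> [-23, -23, -23]
DUP      -> [-23, -23, -23, -23]
DUP      -> [-23, -23, -23, -23, -23]
GT       -> [-23, -23, -23, 0]
EQ       -> [-23, -23, 0]
ADD      -> [-23, -23]
EQ       -> [1]
LOAD 2   -> [1, 11]
LOAD 2   -> [1, 11, 11]
ADD      -> [1, 22]
PUSH -9  -> [1, 22, -9]

[1, 22, -9]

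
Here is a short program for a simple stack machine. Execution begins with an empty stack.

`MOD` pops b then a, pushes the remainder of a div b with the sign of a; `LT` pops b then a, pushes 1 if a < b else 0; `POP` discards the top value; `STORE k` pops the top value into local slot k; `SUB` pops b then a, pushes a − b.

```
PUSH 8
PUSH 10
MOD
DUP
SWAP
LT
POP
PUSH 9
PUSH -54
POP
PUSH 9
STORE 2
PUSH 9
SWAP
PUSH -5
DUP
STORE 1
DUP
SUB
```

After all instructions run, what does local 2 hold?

PUSH 8   → [8]
PUSH 10  → [8, 10]
MOD      → [8]
DUP      → [8, 8]
SWAP     → [8, 8]
LT       → [0]
POP      → []
PUSH 9   → [9]
PUSH -54 → [9, -54]
POP      → [9]
PUSH 9   → [9, 9]
STORE 2  → [9]
PUSH 9   → [9, 9]
SWAP     → [9, 9]
PUSH -5  → [9, 9, -5]
DUP      → [9, 9, -5, -5]
STORE 1  → [9, 9, -5]
DUP      → [9, 9, -5, -5]
SUB      → [9, 9, 0]

9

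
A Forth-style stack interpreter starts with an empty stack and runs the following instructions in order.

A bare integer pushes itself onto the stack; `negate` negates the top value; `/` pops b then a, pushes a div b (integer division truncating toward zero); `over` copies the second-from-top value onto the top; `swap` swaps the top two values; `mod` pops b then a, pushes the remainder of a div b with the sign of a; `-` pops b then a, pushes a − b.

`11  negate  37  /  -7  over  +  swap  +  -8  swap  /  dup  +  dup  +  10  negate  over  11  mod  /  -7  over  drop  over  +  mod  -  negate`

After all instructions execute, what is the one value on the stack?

-6

11     : [11]
negate : [-11]
37     : [-11, 37]
/      : [0]
-7     : [0, -7]
over   : [0, -7, 0]
+      : [0, -7]
swap   : [-7, 0]
+      : [-7]
-8     : [-7, -8]
swap   : [-8, -7]
/      : [1]
dup    : [1, 1]
+      : [2]
dup    : [2, 2]
+      : [4]
10     : [4, 10]
negate : [4, -10]
over   : [4, -10, 4]
11     : [4, -10, 4, 11]
mod    : [4, -10, 4]
/      : [4, -2]
-7     : [4, -2, -7]
over   : [4, -2, -7, -2]
drop   : [4, -2, -7]
over   : [4, -2, -7, -2]
+      : [4, -2, -9]
mod    : [4, -2]
-      : [6]
negate : [-6]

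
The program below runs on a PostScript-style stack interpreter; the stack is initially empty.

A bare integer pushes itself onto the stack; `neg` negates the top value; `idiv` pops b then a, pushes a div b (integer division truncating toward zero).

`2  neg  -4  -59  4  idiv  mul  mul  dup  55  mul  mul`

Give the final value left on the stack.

2    -> [2]
neg  -> [-2]
-4   -> [-2, -4]
-59  -> [-2, -4, -59]
4    -> [-2, -4, -59, 4]
idiv -> [-2, -4, -14]
mul  -> [-2, 56]
mul  -> [-112]
dup  -> [-112, -112]
55   -> [-112, -112, 55]
mul  -> [-112, -6160]
mul  -> [689920]

689920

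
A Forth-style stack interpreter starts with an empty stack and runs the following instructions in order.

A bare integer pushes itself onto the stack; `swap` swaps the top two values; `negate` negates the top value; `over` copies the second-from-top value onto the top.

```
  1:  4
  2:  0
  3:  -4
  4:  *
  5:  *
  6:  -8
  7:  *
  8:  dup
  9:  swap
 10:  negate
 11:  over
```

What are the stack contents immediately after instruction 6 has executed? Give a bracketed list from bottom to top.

4  → 4
0  → 4 0
-4 → 4 0 -4
*  → 4 0
*  → 0
-8 → 0 -8

[0, -8]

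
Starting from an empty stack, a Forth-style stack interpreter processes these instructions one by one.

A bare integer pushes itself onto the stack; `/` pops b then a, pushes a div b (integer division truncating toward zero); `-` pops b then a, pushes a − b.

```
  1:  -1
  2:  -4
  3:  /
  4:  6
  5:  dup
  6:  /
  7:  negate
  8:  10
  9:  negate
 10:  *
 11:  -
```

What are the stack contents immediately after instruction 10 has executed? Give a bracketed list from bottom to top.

-1      [-1]
-4      [-1, -4]
/       [0]
6       [0, 6]
dup     [0, 6, 6]
/       [0, 1]
negate  [0, -1]
10      [0, -1, 10]
negate  [0, -1, -10]
*       [0, 10]

[0, 10]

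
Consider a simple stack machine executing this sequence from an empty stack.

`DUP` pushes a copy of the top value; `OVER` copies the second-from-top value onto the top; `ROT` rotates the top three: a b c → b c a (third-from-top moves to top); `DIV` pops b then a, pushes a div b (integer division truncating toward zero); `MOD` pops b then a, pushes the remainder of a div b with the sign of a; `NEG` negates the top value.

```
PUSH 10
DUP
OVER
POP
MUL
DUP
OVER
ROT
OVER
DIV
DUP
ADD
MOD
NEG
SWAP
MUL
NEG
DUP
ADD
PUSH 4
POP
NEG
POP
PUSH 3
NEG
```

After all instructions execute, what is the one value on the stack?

PUSH 10  [10]
DUP      [10, 10]
OVER     [10, 10, 10]
POP      [10, 10]
MUL      [100]
DUP      [100, 100]
OVER     [100, 100, 100]
ROT      [100, 100, 100]
OVER     [100, 100, 100, 100]
DIV      [100, 100, 1]
DUP      [100, 100, 1, 1]
ADD      [100, 100, 2]
MOD      [100, 0]
NEG      [100, 0]
SWAP     [0, 100]
MUL      [0]
NEG      [0]
DUP      [0, 0]
ADD      [0]
PUSH 4   [0, 4]
POP      [0]
NEG      [0]
POP      []
PUSH 3   [3]
NEG      [-3]

-3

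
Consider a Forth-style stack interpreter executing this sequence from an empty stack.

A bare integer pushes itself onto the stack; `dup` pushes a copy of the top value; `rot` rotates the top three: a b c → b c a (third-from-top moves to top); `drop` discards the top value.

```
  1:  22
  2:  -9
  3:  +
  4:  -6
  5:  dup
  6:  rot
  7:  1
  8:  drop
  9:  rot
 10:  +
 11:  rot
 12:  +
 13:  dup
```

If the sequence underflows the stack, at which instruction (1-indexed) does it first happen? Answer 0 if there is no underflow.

11

22   → [22]
-9   → [22, -9]
+    → [13]
-6   → [13, -6]
dup  → [13, -6, -6]
rot  → [-6, -6, 13]
1    → [-6, -6, 13, 1]
drop → [-6, -6, 13]
rot  → [-6, 13, -6]
+    → [-6, 7]
rot  — needs 3 operands, stack has 2 → underflow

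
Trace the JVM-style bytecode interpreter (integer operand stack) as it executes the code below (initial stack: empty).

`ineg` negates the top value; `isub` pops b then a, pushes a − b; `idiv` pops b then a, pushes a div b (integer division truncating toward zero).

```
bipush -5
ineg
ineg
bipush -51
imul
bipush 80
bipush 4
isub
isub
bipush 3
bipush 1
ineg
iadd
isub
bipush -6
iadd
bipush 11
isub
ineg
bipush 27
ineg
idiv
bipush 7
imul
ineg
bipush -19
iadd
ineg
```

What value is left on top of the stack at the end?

bipush -5  -> -5
ineg       -> 5
ineg       -> -5
bipush -51 -> -5 -51
imul       -> 255
bipush 80  -> 255 80
bipush 4   -> 255 80 4
isub       -> 255 76
isub       -> 179
bipush 3   -> 179 3
bipush 1   -> 179 3 1
ineg       -> 179 3 -1
iadd       -> 179 2
isub       -> 177
bipush -6  -> 177 -6
iadd       -> 171
bipush 11  -> 171 11
isub       -> 160
ineg       -> -160
bipush 27  -> -160 27
ineg       -> -160 -27
idiv       -> 5
bipush 7   -> 5 7
imul       -> 35
ineg       -> -35
bipush -19 -> -35 -19
iadd       -> -54
ineg       -> 54

54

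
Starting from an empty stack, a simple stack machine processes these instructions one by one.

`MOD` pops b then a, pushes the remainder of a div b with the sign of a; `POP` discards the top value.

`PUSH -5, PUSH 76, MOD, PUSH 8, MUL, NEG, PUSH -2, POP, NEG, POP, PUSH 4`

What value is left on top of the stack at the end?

4

PUSH -5 : -5
PUSH 76 : -5 76
MOD     : -5
PUSH 8  : -5 8
MUL     : -40
NEG     : 40
PUSH -2 : 40 -2
POP     : 40
NEG     : -40
POP     : (empty)
PUSH 4  : 4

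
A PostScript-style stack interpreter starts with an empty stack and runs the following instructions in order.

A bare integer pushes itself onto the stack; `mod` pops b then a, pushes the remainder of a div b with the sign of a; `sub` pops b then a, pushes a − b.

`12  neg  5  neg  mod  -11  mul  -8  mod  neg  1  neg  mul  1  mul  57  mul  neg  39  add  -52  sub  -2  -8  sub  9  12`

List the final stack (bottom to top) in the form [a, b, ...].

[-251, 6, 9, 12]

12  : 12
neg : -12
5   : -12 5
neg : -12 -5
mod : -2
-11 : -2 -11
mul : 22
-8  : 22 -8
mod : 6
neg : -6
1   : -6 1
neg : -6 -1
mul : 6
1   : 6 1
mul : 6
57  : 6 57
mul : 342
neg : -342
39  : -342 39
add : -303
-52 : -303 -52
sub : -251
-2  : -251 -2
-8  : -251 -2 -8
sub : -251 6
9   : -251 6 9
12  : -251 6 9 12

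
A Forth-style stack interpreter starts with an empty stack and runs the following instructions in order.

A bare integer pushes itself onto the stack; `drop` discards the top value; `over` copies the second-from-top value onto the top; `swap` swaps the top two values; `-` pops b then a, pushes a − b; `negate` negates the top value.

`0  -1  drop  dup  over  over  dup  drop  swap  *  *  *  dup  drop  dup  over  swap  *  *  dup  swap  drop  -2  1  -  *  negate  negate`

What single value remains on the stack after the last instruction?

0      : [0]
-1     : [0, -1]
drop   : [0]
dup    : [0, 0]
over   : [0, 0, 0]
over   : [0, 0, 0, 0]
dup    : [0, 0, 0, 0, 0]
drop   : [0, 0, 0, 0]
swap   : [0, 0, 0, 0]
*      : [0, 0, 0]
*      : [0, 0]
*      : [0]
dup    : [0, 0]
drop   : [0]
dup    : [0, 0]
over   : [0, 0, 0]
swap   : [0, 0, 0]
*      : [0, 0]
*      : [0]
dup    : [0, 0]
swap   : [0, 0]
drop   : [0]
-2     : [0, -2]
1      : [0, -2, 1]
-      : [0, -3]
*      : [0]
negate : [0]
negate : [0]

0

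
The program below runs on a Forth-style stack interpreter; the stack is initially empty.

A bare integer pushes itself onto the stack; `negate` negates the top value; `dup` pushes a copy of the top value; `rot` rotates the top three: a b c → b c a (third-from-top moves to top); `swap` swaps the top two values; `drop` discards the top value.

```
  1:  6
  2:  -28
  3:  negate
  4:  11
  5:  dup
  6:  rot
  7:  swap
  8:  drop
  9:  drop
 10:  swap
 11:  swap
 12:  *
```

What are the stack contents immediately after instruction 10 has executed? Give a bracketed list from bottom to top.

[11, 6]

6      : 6
-28    : 6 -28
negate : 6 28
11     : 6 28 11
dup    : 6 28 11 11
rot    : 6 11 11 28
swap   : 6 11 28 11
drop   : 6 11 28
drop   : 6 11
swap   : 11 6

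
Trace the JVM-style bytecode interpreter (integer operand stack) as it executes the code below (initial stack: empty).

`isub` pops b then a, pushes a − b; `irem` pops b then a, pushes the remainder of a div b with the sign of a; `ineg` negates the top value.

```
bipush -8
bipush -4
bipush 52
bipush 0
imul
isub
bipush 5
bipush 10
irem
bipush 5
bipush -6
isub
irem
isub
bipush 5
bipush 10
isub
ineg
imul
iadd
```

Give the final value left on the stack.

bipush -8 : [-8]
bipush -4 : [-8, -4]
bipush 52 : [-8, -4, 52]
bipush 0  : [-8, -4, 52, 0]
imul      : [-8, -4, 0]
isub      : [-8, -4]
bipush 5  : [-8, -4, 5]
bipush 10 : [-8, -4, 5, 10]
irem      : [-8, -4, 5]
bipush 5  : [-8, -4, 5, 5]
bipush -6 : [-8, -4, 5, 5, -6]
isub      : [-8, -4, 5, 11]
irem      : [-8, -4, 5]
isub      : [-8, -9]
bipush 5  : [-8, -9, 5]
bipush 10 : [-8, -9, 5, 10]
isub      : [-8, -9, -5]
ineg      : [-8, -9, 5]
imul      : [-8, -45]
iadd      : [-53]

-53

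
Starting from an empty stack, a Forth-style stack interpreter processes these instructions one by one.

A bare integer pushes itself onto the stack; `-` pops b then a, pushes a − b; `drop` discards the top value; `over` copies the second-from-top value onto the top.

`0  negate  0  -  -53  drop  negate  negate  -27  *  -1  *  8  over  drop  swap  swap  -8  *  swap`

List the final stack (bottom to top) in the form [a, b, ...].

[-64, 0]

0      → 0
negate → 0
0      → 0 0
-      → 0
-53    → 0 -53
drop   → 0
negate → 0
negate → 0
-27    → 0 -27
*      → 0
-1     → 0 -1
*      → 0
8      → 0 8
over   → 0 8 0
drop   → 0 8
swap   → 8 0
swap   → 0 8
-8     → 0 8 -8
*      → 0 -64
swap   → -64 0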